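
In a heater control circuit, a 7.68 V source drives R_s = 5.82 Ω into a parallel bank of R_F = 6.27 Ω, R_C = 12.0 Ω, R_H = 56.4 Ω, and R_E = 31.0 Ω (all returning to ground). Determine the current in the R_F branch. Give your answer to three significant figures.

Equivalent of the parallel group: R_p = 3.415 Ω.
V_A by voltage divider: V_A = 7.68 × 3.415/(5.82 + 3.415) = 2.840 V.
Branch current I = V_A/R_F = 2.840/6.27 = 0.4530 A.
(Equivalently: I_total = 0.8316 A, then current-divider fraction G_k/ΣG = 0.5447.)

I ≈ 0.453 A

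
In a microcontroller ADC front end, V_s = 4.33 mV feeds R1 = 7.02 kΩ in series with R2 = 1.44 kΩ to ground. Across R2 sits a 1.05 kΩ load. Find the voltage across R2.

The load sits in parallel with R2, giving an effective lower resistance R2' = R2·R_L/(R2+R_L) = 0.6072 kΩ.
Then V_out = V_s · R2'/(R1 + R2') = 4.33 × 0.6072/7.627 = 0.3447 mV.
(Unloaded it would be 0.737 mV; the load pulls it down.)

V_out ≈ 0.345 mV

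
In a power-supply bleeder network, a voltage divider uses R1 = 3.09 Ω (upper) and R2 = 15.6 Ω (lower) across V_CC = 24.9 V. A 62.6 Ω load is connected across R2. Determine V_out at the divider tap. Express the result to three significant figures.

First combine the lower leg with the load: R2 ‖ R_L = 12.49 Ω.
Then V_out = V_CC · R2'/(R1 + R2') = 24.9 × 12.49/15.58 = 19.96 V.

V_out ≈ 20.0 V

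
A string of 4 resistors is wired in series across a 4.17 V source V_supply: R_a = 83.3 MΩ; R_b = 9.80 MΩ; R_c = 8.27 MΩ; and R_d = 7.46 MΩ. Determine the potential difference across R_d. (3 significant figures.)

ΣR = 83.3 + 9.80 + 8.27 + 7.46 = 108.8 MΩ.
V = V_supply · R/ΣR = 4.17 × 0.06855 = 0.2858 V.

V ≈ 0.286 V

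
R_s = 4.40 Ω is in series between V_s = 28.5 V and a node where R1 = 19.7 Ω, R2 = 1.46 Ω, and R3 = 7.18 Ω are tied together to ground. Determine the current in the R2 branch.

I ≈ 4.02 A

Equivalent of the parallel group: R_p = 1.143 Ω.
Node voltage V_A = V_s · R_p/(R_s + R_p) = 28.5 × 0.2062 = 5.876 V.
Branch current I = V_A/R2 = 5.876/1.46 = 4.025 A.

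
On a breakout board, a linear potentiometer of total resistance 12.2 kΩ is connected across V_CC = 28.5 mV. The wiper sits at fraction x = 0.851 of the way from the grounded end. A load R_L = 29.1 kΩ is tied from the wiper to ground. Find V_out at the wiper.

V_out ≈ 23.0 mV

Split the track: R_lower = x·R_p = 10.38 kΩ, R_upper = (1−x)·R_p = 1.818 kΩ.
Lower segment in parallel with the load: 10.38 ‖ 29.1 = 7.652 kΩ.
Then V_out = V_CC · 7.652/(1.818 + 7.652) = 23.03 mV.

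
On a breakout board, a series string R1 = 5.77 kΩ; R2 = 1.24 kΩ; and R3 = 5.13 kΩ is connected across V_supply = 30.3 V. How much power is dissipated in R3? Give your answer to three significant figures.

The common current is I = 30.3/12.14 = 2.496 mA.
V(R3) = I·R = 12.80 V; P = V·I = 12.80 × 2.496 = 31.96 mW.

P ≈ 32.0 mW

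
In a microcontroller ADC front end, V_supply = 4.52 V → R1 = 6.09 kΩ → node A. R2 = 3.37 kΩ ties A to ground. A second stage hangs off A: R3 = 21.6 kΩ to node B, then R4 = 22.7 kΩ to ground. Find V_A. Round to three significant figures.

The second stage (R3 + R4 = 44.30 kΩ) loads node A in parallel with R2.
Effective lower resistance at A: R2 ‖ 44.30 = 3.132 kΩ.
First divider: V_A = V_supply · 3.132/(6.09 + 3.132) = 1.535 V.

V_A ≈ 1.54 V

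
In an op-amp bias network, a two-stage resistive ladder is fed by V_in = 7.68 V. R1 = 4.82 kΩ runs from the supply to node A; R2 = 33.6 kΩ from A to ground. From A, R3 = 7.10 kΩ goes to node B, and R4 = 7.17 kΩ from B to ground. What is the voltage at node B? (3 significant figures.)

V_B ≈ 2.61 V

Looking into the second stage from A: R3 + R4 = 14.27 kΩ appears in parallel with R2.
Effective lower resistance at A: R2 ‖ 14.27 = 10.02 kΩ.
First divider: V_A = V_in · 10.02/(4.82 + 10.02) = 5.185 V.
Stage 2 is unloaded, so V_B = V_A · R4/(R3+R4) = 5.185 × 7.17/14.27 = 2.605 V.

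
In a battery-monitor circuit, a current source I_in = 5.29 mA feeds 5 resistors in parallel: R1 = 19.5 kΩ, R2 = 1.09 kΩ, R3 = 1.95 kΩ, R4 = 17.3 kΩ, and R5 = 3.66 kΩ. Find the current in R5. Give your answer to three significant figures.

ΣG = 1/19.5 + 1/1.09 + 1/1.95 + 1/17.3 + 1/3.66 = 1.813.
R5 takes the fraction G_k/ΣG = 0.2732/1.813 = 0.1507, so I = 5.29 × 0.1507 = 0.7974 mA.

I ≈ 0.797 mA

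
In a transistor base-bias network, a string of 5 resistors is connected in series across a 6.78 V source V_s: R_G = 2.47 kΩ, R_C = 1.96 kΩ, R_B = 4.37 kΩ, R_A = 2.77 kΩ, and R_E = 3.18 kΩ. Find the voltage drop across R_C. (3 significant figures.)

V ≈ 0.901 V

ΣR = 2.47 + 1.96 + 4.37 + 2.77 + 3.18 = 14.75 kΩ.
By the voltage-divider rule, V = 6.78 × 1.960/14.75 = 0.9009 V.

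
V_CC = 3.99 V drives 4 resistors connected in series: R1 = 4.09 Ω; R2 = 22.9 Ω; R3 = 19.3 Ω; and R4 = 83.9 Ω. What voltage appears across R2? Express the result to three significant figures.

V ≈ 0.702 V

Series total: ΣR = 4.09 + 22.9 + 19.3 + 83.9 = 130.2 Ω.
V = V_CC · R/ΣR = 3.99 × 0.1759 = 0.7018 V.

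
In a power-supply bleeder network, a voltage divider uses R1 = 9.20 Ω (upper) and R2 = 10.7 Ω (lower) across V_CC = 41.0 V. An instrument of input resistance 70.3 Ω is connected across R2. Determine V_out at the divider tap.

The load sits in parallel with R2, giving an effective lower resistance R2' = R2·R_L/(R2+R_L) = 9.287 Ω.
Voltage divider with the loaded lower leg: V_out = 41.0 × 9.287/(9.20 + 9.287) = 41.0 × 0.5023 = 20.60 V.

V_out ≈ 20.6 V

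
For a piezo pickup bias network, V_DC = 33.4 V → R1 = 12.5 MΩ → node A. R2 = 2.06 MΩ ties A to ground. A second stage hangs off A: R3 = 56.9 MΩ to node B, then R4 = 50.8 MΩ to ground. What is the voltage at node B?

The second stage (R3 + R4 = 107.7 MΩ) loads node A in parallel with R2.
R2 ‖ (R3+R4) = 2.021 MΩ.
First divider: V_A = V_DC · 2.021/(12.5 + 2.021) = 4.649 V.
Stage 2 is unloaded, so V_B = V_A · R4/(R3+R4) = 4.649 × 50.8/107.7 = 2.193 V.

V_B ≈ 2.19 V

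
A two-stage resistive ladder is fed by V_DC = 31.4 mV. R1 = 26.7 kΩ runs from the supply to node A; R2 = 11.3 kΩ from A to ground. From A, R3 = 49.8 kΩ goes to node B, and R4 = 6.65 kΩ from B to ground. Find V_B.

The second stage (R3 + R4 = 56.45 kΩ) loads node A in parallel with R2.
Effective lower resistance at A: R2 ‖ 56.45 = 9.415 kΩ.
V_A = 31.4 × 9.415/(26.7 + 9.415) = 8.186 mV.
V_B = V_A × 0.1178 = 0.9643 mV.

V_B ≈ 0.964 mV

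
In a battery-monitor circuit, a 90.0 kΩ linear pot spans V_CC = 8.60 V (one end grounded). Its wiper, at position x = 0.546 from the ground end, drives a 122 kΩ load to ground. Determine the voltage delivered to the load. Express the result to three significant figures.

V_out ≈ 3.97 V

Lower segment x·R_p = 49.14 kΩ; upper segment (1−x)·R_p = 40.86 kΩ.
Lower segment in parallel with the load: 49.14 ‖ 122 = 35.03 kΩ.
V_out = 8.60 × 35.03/(40.86 + 35.03) = 3.970 V.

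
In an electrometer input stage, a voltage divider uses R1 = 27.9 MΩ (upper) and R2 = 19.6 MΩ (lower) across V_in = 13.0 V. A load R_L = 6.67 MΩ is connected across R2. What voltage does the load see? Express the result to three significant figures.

V_out ≈ 1.97 V

The load sits in parallel with R2, giving an effective lower resistance R2' = R2·R_L/(R2+R_L) = 4.976 MΩ.
Voltage divider with the loaded lower leg: V_out = 13.0 × 4.976/(27.9 + 4.976) = 13.0 × 0.1514 = 1.968 V.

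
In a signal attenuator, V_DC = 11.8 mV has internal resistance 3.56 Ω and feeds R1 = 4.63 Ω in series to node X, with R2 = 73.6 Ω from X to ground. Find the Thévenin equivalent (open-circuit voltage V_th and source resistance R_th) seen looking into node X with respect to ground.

R1' = 3.56 + 4.63 = 8.190 Ω (source resistance + R1).
V_th is the unloaded tap voltage: V_DC · R2/(R1'+R2) = 11.8 × 0.8999 = 10.62 mV.
Zeroing V_DC shorts the top of R1' to ground, so R_th = R1' ‖ R2 = 7.370 Ω.

V_th ≈ 10.6 mV, R_th ≈ 7.37 Ω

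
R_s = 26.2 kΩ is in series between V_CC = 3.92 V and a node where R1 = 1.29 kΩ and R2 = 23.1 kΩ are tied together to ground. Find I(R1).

Equivalent of the parallel group: R_p = 1.222 kΩ.
V_A = 3.92 × 1.222/27.42 = 0.1747 V.
Branch current I = V_A/R1 = 0.1747/1.29 = 0.1354 mA.

I ≈ 0.135 mA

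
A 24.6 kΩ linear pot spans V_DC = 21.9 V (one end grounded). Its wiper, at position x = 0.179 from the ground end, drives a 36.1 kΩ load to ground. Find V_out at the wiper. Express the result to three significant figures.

V_out ≈ 3.56 V

The pot divides into 20.20 kΩ above the wiper and 4.403 kΩ below.
Lower segment in parallel with the load: 4.403 ‖ 36.1 = 3.925 kΩ.
Then V_out = V_DC · 3.925/(20.20 + 3.925) = 3.563 V.
(Unloaded: V_out = x·V_DC = 3.92 V.)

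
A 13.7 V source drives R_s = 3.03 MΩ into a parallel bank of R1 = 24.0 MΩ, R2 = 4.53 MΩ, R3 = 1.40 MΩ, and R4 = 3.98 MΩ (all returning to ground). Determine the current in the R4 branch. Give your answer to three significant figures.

I ≈ 0.729 µA

Combine the parallel branches: R_p = (1/24.0 + 1/4.53 + 1/1.40 + 1/3.98)⁻¹ = 0.8144 MΩ.
V_A = 13.7 × 0.8144/3.844 = 2.902 V.
I(R4) = V_A / R4 = 2.902/3.98 = 0.7292 µA.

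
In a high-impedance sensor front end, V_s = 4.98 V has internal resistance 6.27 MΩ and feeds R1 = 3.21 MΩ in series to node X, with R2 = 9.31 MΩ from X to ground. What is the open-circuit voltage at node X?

V_th ≈ 2.47 V

R1' = 6.27 + 3.21 = 9.480 MΩ (source resistance + R1).
With X open, the divider is unloaded: V_th = 4.98 × 9.31/18.79 = 2.467 V.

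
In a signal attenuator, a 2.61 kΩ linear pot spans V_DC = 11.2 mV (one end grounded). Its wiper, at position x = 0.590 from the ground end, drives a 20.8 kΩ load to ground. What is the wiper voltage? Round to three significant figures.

V_out ≈ 6.41 mV

The pot divides into 1.070 kΩ above the wiper and 1.540 kΩ below.
Lower segment in parallel with the load: 1.540 ‖ 20.8 = 1.434 kΩ.
Loaded-divider output: V_out = 11.2 × 0.5726 = 6.413 mV.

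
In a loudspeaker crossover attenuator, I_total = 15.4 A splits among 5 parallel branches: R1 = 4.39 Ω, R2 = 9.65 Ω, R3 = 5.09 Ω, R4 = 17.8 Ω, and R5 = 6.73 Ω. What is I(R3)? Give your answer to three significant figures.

Conductances: ΣG = 1/4.39 + 1/9.65 + 1/5.09 + 1/17.8 + 1/6.73 = 0.7326 (1/Ω).
Current divider: I(R3) = I_total · G_k/ΣG = 15.4 × (0.1965/0.7326) = 15.4 × 0.2682 = 4.130 A.

I ≈ 4.13 A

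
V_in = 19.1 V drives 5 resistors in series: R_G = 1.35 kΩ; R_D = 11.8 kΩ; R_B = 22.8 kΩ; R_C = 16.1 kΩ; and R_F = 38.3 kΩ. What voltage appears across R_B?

Series total: ΣR = 1.35 + 11.8 + 22.8 + 16.1 + 38.3 = 90.35 kΩ.
Voltage divider: V = V_in · (22.80 / 90.35) = 19.1 × 0.2524 = 4.820 V.

V ≈ 4.82 V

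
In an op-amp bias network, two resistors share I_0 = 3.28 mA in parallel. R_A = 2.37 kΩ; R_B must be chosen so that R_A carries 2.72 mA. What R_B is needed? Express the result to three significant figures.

R_B ≈ 11.5 kΩ

In a two-way split, I_A/I_0 = R_B/(R_A + R_B).
With f = 0.8293, R_B = R_A · f/(1−f) = 2.37 × 4.857 = 11.51 kΩ.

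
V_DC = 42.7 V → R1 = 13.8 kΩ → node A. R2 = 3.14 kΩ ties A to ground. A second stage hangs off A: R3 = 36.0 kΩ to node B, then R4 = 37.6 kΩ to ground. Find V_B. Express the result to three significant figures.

V_B ≈ 3.91 V

Looking into the second stage from A: R3 + R4 = 73.60 kΩ appears in parallel with R2.
Effective lower resistance at A: R2 ‖ 73.60 = 3.012 kΩ.
So V_A = 42.7 × 0.1791 = 7.649 V.
Then the unloaded second divider: V_B = V_A × R4/(R3+R4) = 7.649 × 0.5109 = 3.908 V.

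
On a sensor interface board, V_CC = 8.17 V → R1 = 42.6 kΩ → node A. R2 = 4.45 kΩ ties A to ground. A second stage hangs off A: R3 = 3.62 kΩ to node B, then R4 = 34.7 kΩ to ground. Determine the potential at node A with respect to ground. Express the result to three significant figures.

V_A ≈ 0.699 V

Node A sees R2 in parallel with the series input of stage 2, R3 + R4 = 38.32 kΩ.
R2 ‖ (R3+R4) = 3.987 kΩ.
V_A = 8.17 × 3.987/(42.6 + 3.987) = 0.6992 V.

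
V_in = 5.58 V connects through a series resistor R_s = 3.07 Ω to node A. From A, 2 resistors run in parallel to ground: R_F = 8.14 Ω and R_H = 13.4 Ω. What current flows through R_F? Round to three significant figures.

I ≈ 0.427 A

Parallel bank: R_p = 1/(1/8.14 + 1/13.4) = 5.064 Ω.
V_A = 5.58 × 5.064/8.134 = 3.474 V.
I(R_F) = V_A / R_F = 3.474/8.14 = 0.4268 A.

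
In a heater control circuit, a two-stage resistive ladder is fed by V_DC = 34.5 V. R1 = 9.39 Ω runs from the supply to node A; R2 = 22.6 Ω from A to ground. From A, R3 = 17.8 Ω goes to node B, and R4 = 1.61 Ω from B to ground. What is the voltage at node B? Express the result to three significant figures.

Node A sees R2 in parallel with the series input of stage 2, R3 + R4 = 19.41 Ω.
Effective lower resistance at A: R2 ‖ 19.41 = 10.44 Ω.
First divider: V_A = V_DC · 10.44/(9.39 + 10.44) = 18.16 V.
Stage 2 is unloaded, so V_B = V_A · R4/(R3+R4) = 18.16 × 1.61/19.41 = 1.507 V.

V_B ≈ 1.51 V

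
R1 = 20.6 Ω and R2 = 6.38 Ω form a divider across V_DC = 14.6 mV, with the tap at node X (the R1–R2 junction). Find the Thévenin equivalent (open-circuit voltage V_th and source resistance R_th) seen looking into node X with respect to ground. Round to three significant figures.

Open-circuit (no load on X): V_th = V_DC · R2/(R1 + R2) = 14.6 × 6.38/(20.60 + 6.38) = 3.452 mV.
Zeroing V_DC shorts the top of R1 to ground, so R_th = R1 ‖ R2 = 4.871 Ω.

V_th ≈ 3.45 mV, R_th ≈ 4.87 Ω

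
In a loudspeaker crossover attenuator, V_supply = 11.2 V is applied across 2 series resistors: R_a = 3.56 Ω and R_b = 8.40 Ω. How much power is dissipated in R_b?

P ≈ 7.37 W

ΣR = 11.96 Ω → I = 11.2/11.96 = 0.9365 A.
P = I²R = 0.8769 × 8.40 = 7.366 W.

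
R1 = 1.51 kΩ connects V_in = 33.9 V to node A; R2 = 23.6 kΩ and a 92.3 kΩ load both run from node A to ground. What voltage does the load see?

V_out ≈ 31.4 V

R2 ‖ R_L = (23.6 × 92.3)/(23.6 + 92.3) = 18.79 kΩ.
Now apply the divider: V_out = 33.9 × 0.9256 = 31.38 V.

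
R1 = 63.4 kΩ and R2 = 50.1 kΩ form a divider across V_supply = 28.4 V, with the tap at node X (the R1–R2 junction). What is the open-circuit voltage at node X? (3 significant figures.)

V_th ≈ 12.5 V

V_th is the unloaded tap voltage: V_supply · R2/(R1+R2) = 28.4 × 0.4414 = 12.54 V.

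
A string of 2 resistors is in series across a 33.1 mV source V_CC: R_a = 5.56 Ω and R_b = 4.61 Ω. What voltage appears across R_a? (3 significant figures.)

ΣR = 5.56 + 4.61 = 10.17 Ω.
By the voltage-divider rule, V = 33.1 × 5.560/10.17 = 18.10 mV.

V ≈ 18.1 mV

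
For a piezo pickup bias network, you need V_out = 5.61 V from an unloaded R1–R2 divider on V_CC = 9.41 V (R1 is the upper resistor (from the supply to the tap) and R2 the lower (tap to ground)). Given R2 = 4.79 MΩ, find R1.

R1 ≈ 3.24 MΩ

The divider ratio is R2/(R1+R2) = 5.61/9.41 = 0.5962.
So R1 = R2 · (V_CC/V_out − 1) = 4.79 × (9.41/5.61 − 1) = 4.79 × 0.6774 = 3.245 MΩ.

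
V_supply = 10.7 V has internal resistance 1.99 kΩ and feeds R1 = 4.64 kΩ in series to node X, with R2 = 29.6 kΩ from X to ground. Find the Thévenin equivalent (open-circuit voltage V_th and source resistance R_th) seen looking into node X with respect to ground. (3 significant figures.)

R1' = 1.99 + 4.64 = 6.630 kΩ (source resistance + R1).
Open-circuit (no load on X): V_th = V_supply · R2/(R1' + R2) = 10.7 × 29.6/(6.630 + 29.6) = 8.742 V.
Zeroing V_supply shorts the top of R1' to ground, so R_th = R1' ‖ R2 = 5.417 kΩ.

V_th ≈ 8.74 V, R_th ≈ 5.42 kΩ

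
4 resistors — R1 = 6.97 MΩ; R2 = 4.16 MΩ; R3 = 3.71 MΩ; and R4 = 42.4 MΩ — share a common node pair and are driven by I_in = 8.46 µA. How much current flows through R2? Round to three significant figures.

ΣG = 1/6.97 + 1/4.16 + 1/3.71 + 1/42.4 = 0.6770.
Current divider: I(R2) = I_in · G_k/ΣG = 8.46 × (0.2404/0.6770) = 8.46 × 0.3551 = 3.004 µA.

I ≈ 3.00 µA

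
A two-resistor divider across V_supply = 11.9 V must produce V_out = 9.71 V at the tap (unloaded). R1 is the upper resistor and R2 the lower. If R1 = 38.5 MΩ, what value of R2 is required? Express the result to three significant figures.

R2 ≈ 171 MΩ

V_out/V_supply = R2/(R1+R2) = 0.8160.
Rearranging, R2 = R1·k/(1−k) = 38.5 × 4.434 = 170.7 MΩ.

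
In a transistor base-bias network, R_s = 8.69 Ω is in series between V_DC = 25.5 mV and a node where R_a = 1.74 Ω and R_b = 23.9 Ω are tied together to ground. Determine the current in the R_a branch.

I ≈ 2.31 mA

Parallel bank: R_p = 1/(1/1.74 + 1/23.9) = 1.622 Ω.
V_A by voltage divider: V_A = 25.5 × 1.622/(8.69 + 1.622) = 4.011 mV.
I(R_a) = V_A / R_a = 4.011/1.74 = 2.305 mA.
(Equivalently: I_total = 2.473 mA, then current-divider fraction G_k/ΣG = 0.9321.)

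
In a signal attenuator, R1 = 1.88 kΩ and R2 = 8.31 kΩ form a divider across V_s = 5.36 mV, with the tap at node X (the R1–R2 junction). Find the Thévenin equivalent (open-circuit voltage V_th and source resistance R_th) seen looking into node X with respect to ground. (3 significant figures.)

V_th ≈ 4.37 mV, R_th ≈ 1.53 kΩ

V_th is the unloaded tap voltage: V_s · R2/(R1+R2) = 5.36 × 0.8155 = 4.371 mV.
Zeroing V_s shorts the top of R1 to ground, so R_th = R1 ‖ R2 = 1.533 kΩ.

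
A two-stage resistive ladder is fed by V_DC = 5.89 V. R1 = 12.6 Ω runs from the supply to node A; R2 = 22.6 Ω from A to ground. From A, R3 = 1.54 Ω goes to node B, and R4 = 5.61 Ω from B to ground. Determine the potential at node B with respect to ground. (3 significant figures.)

Looking into the second stage from A: R3 + R4 = 7.150 Ω appears in parallel with R2.
Effective lower resistance at A: R2 ‖ 7.150 = 5.432 Ω.
First divider: V_A = V_DC · 5.432/(12.6 + 5.432) = 1.774 V.
Stage 2 is unloaded, so V_B = V_A · R4/(R3+R4) = 1.774 × 5.61/7.150 = 1.392 V.

V_B ≈ 1.39 V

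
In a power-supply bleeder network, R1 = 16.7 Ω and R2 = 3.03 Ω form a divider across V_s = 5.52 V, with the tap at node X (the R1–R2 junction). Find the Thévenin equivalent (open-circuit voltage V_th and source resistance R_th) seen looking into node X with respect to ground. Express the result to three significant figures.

V_th ≈ 0.848 V, R_th ≈ 2.56 Ω

V_th is the unloaded tap voltage: V_s · R2/(R1+R2) = 5.52 × 0.1536 = 0.8477 V.
Zeroing V_s shorts the top of R1 to ground, so R_th = R1 ‖ R2 = 2.565 Ω.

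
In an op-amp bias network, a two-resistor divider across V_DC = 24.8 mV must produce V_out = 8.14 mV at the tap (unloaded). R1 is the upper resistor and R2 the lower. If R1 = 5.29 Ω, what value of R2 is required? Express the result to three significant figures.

R2 ≈ 2.58 Ω

V_out/V_DC = R2/(R1+R2) = 0.3282.
Rearranging, R2 = R1·k/(1−k) = 5.29 × 0.4886 = 2.585 Ω.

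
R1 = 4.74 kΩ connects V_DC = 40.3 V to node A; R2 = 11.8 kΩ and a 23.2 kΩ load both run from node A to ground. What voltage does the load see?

R2 ‖ R_L = (11.8 × 23.2)/(11.8 + 23.2) = 7.822 kΩ.
Voltage divider with the loaded lower leg: V_out = 40.3 × 7.822/(4.74 + 7.822) = 40.3 × 0.6227 = 25.09 V.
(Unloaded it would be 28.8 V; the load pulls it down.)

V_out ≈ 25.1 V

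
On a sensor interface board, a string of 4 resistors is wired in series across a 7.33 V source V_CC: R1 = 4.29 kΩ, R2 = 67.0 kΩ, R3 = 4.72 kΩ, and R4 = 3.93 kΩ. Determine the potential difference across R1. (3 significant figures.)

Series total: ΣR = 4.29 + 67.0 + 4.72 + 3.93 = 79.94 kΩ.
Voltage divider: V = V_CC · (4.290 / 79.94) = 7.33 × 0.05367 = 0.3934 V.

V ≈ 0.393 V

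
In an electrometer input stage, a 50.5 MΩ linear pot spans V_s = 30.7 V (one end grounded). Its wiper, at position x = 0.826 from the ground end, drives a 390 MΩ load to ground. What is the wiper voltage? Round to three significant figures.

Split the track: R_lower = x·R_p = 41.71 MΩ, R_upper = (1−x)·R_p = 8.787 MΩ.
Lower segment in parallel with the load: 41.71 ‖ 390 = 37.68 MΩ.
Loaded-divider output: V_out = 30.7 × 0.8109 = 24.89 V.
(Unloaded: V_out = x·V_s = 25.4 V.)

V_out ≈ 24.9 V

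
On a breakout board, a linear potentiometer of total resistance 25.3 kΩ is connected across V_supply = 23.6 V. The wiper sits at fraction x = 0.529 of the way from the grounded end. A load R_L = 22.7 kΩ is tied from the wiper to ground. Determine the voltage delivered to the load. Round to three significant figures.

The pot divides into 11.92 kΩ above the wiper and 13.38 kΩ below.
(x·R_p) ‖ R_L = 8.420 kΩ.
V_out = 23.6 × 8.420/(11.92 + 8.420) = 9.771 V.

V_out ≈ 9.77 V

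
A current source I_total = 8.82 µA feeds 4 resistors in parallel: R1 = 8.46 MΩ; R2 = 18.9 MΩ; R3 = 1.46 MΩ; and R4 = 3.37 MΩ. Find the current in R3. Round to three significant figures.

I ≈ 5.24 µA

Total conductance ΣG = 1/8.46 + 1/18.9 + 1/1.46 + 1/3.37 = 1.153 (units of 1/MΩ).
By the current-divider rule, I = I_total · G_k/ΣG = 8.82 × 0.5942 = 5.240 µA.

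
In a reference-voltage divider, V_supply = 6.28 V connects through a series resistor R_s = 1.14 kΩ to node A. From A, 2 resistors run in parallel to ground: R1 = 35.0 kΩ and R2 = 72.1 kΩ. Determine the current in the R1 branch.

Parallel bank: R_p = 1/(1/35.0 + 1/72.1) = 23.56 kΩ.
V_A = 6.28 × 23.56/24.70 = 5.990 V.
I(R1) = V_A / R1 = 5.990/35.0 = 0.1711 mA.
(Equivalently: I_total = 0.2542 mA, then current-divider fraction G_k/ΣG = 0.6732.)

I ≈ 0.171 mA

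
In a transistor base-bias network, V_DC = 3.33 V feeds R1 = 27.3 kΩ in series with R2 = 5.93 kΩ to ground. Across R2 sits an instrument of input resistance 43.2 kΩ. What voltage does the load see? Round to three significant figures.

R2 ‖ R_L = (5.93 × 43.2)/(5.93 + 43.2) = 5.214 kΩ.
Now apply the divider: V_out = 3.33 × 0.1604 = 0.5340 V.
(Unloaded it would be 0.594 V; the load pulls it down.)

V_out ≈ 0.534 V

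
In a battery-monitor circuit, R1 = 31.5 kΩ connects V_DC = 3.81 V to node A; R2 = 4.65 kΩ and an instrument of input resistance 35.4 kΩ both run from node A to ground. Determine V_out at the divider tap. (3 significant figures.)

V_out ≈ 0.440 V

The load sits in parallel with R2, giving an effective lower resistance R2' = R2·R_L/(R2+R_L) = 4.110 kΩ.
Now apply the divider: V_out = 3.81 × 0.1154 = 0.4397 V.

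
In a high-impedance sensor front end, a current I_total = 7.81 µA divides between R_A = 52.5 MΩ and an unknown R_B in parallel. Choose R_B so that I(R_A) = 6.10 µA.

R_B ≈ 187 MΩ

Two-branch current divider: I_A = I_total · R_B/(R_A + R_B).
With f = 0.7810, R_B = R_A · f/(1−f) = 52.5 × 3.567 = 187.3 MΩ.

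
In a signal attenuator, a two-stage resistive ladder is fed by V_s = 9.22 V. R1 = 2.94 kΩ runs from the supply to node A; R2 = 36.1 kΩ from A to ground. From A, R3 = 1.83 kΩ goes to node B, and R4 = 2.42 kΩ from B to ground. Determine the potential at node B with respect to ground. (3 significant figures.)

V_B ≈ 2.96 V

Looking into the second stage from A: R3 + R4 = 4.250 kΩ appears in parallel with R2.
Effective lower resistance at A: R2 ‖ 4.250 = 3.802 kΩ.
V_A = 9.22 × 3.802/(2.94 + 3.802) = 5.200 V.
Then the unloaded second divider: V_B = V_A × R4/(R3+R4) = 5.200 × 0.5694 = 2.961 V.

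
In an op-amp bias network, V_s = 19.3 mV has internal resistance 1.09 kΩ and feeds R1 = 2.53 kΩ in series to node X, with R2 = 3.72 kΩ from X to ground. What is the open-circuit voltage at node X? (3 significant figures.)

R1' = 1.09 + 2.53 = 3.620 kΩ (source resistance + R1).
With X open, the divider is unloaded: V_th = 19.3 × 3.72/7.340 = 9.781 mV.

V_th ≈ 9.78 mV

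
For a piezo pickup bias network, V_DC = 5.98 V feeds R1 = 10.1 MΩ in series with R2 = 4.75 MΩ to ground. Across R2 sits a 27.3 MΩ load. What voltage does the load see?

The load sits in parallel with R2, giving an effective lower resistance R2' = R2·R_L/(R2+R_L) = 4.046 MΩ.
Voltage divider with the loaded lower leg: V_out = 5.98 × 4.046/(10.1 + 4.046) = 5.98 × 0.2860 = 1.710 V.

V_out ≈ 1.71 V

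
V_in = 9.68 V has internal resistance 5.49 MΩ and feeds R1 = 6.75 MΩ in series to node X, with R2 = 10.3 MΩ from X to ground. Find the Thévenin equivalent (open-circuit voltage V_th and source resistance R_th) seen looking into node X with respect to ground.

V_th ≈ 4.42 V, R_th ≈ 5.59 MΩ

R1' = 5.49 + 6.75 = 12.24 MΩ (source resistance + R1).
Open-circuit (no load on X): V_th = V_in · R2/(R1' + R2) = 9.68 × 10.3/(12.24 + 10.3) = 4.423 V.
Looking into X with the source shorted: R_th = R1'·R2/(R1'+R2) = 12.24 × 10.3/22.54 = 5.593 MΩ.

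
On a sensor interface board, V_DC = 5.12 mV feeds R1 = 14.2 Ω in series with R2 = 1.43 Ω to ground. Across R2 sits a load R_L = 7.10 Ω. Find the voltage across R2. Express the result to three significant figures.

V_out ≈ 0.396 mV

The load sits in parallel with R2, giving an effective lower resistance R2' = R2·R_L/(R2+R_L) = 1.190 Ω.
Now apply the divider: V_out = 5.12 × 0.07734 = 0.3960 mV.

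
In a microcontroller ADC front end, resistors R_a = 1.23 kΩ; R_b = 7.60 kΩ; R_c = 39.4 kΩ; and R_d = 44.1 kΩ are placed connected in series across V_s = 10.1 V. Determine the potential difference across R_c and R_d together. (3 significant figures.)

Total series resistance ΣR = 1.23 + 7.60 + 39.4 + 44.1 = 92.33 kΩ.
R_{R_c..R_d} = 39.4 + 44.1 = 83.50 kΩ.
Voltage divider: V = V_s · (83.50 / 92.33) = 10.1 × 0.9044 = 9.134 V.

V ≈ 9.13 V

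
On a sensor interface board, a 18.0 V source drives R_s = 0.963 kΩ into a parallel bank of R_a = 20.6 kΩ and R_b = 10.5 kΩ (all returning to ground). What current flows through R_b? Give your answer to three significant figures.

I ≈ 1.51 mA

Combine the parallel branches: R_p = (1/20.6 + 1/10.5)⁻¹ = 6.955 kΩ.
V_A by voltage divider: V_A = 18.0 × 6.955/(0.963 + 6.955) = 15.81 V.
Branch current I = V_A/R_b = 15.81/10.5 = 1.506 mA.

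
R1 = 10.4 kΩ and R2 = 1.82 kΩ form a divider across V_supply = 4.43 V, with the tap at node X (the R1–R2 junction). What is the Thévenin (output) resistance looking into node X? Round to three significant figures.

R_th ≈ 1.55 kΩ

Zeroing V_supply shorts the top of R1 to ground, so R_th = R1 ‖ R2 = 1.549 kΩ.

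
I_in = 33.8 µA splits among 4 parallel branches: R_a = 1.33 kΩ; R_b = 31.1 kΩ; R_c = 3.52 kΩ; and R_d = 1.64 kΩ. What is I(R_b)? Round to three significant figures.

I ≈ 0.648 µA

Total conductance ΣG = 1/1.33 + 1/31.1 + 1/3.52 + 1/1.64 = 1.678 (units of 1/kΩ).
R_b takes the fraction G_k/ΣG = 0.03215/1.678 = 0.01916, so I = 33.8 × 0.01916 = 0.6477 µA.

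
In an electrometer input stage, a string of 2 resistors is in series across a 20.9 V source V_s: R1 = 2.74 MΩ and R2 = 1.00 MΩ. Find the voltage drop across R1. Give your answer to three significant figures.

V ≈ 15.3 V

Total series resistance ΣR = 2.74 + 1.00 = 3.740 MΩ.
V = V_s · R/ΣR = 20.9 × 0.7326 = 15.31 V.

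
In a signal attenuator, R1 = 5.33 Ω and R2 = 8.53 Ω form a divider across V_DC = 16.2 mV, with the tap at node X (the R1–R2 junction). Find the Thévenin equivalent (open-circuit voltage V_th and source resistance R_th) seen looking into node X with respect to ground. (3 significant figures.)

V_th is the unloaded tap voltage: V_DC · R2/(R1+R2) = 16.2 × 0.6154 = 9.970 mV.
Looking into X with the source shorted: R_th = R1·R2/(R1+R2) = 5.330 × 8.53/13.86 = 3.280 Ω.

V_th ≈ 9.97 mV, R_th ≈ 3.28 Ω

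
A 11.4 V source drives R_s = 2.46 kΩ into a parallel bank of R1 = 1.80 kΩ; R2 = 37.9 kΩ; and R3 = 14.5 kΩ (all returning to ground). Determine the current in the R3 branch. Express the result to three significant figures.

Parallel bank: R_p = 1/(1/1.80 + 1/37.9 + 1/14.5) = 1.536 kΩ.
Node voltage V_A = V_DC · R_p/(R_s + R_p) = 11.4 × 0.3844 = 4.383 V.
I(R3) = V_A / R3 = 4.383/14.5 = 0.3022 mA.

I ≈ 0.302 mA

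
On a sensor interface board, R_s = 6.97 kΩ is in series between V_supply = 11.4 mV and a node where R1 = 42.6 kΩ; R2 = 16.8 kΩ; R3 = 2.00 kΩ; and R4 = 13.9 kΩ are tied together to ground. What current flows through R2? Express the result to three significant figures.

Combine the parallel branches: R_p = (1/42.6 + 1/16.8 + 1/2.00 + 1/13.9)⁻¹ = 1.527 kΩ.
V_A = 11.4 × 1.527/8.497 = 2.049 mV.
Branch current I = V_A/R2 = 2.049/16.8 = 0.1219 µA.

I ≈ 0.122 µA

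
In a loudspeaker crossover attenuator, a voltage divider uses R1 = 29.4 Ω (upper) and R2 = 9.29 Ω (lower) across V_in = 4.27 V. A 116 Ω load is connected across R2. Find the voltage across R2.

R2 ‖ R_L = (9.29 × 116)/(9.29 + 116) = 8.601 Ω.
Voltage divider with the loaded lower leg: V_out = 4.27 × 8.601/(29.4 + 8.601) = 4.27 × 0.2263 = 0.9665 V.

V_out ≈ 0.966 V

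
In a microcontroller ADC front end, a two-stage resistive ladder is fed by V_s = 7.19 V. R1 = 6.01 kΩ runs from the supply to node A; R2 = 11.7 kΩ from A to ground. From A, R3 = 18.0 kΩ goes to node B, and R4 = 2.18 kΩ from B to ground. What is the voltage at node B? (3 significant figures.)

V_B ≈ 0.429 V

Looking into the second stage from A: R3 + R4 = 20.18 kΩ appears in parallel with R2.
Effective lower resistance at A: R2 ‖ 20.18 = 7.406 kΩ.
First divider: V_A = V_s · 7.406/(6.01 + 7.406) = 3.969 V.
Stage 2 is unloaded, so V_B = V_A · R4/(R3+R4) = 3.969 × 2.18/20.18 = 0.4288 V.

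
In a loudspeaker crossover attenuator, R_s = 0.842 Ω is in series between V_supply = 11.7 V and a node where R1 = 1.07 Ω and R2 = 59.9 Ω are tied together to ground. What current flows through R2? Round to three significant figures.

Parallel bank: R_p = 1/(1/1.07 + 1/59.9) = 1.051 Ω.
V_A = 11.7 × 1.051/1.893 = 6.496 V.
I(R2) = V_A / R2 = 6.496/59.9 = 0.1085 A.

I ≈ 0.108 A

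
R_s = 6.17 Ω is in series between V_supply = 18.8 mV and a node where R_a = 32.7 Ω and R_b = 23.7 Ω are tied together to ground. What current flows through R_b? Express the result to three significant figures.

I ≈ 0.547 mA

Combine the parallel branches: R_p = (1/32.7 + 1/23.7)⁻¹ = 13.74 Ω.
V_A by voltage divider: V_A = 18.8 × 13.74/(6.17 + 13.74) = 12.97 mV.
I(R_b) = V_A / R_b = 12.97/23.7 = 0.5474 mA.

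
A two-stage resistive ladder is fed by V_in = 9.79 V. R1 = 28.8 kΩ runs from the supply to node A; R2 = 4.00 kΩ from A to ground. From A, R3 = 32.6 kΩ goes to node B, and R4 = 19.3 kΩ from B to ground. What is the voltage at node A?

The second stage (R3 + R4 = 51.90 kΩ) loads node A in parallel with R2.
R2 ‖ (R3+R4) = 3.714 kΩ.
V_A = 9.79 × 3.714/(28.8 + 3.714) = 1.118 V.

V_A ≈ 1.12 V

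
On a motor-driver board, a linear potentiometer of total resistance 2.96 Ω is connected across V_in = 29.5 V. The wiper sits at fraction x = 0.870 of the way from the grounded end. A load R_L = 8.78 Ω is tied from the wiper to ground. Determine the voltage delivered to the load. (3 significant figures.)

The pot divides into 0.3848 Ω above the wiper and 2.575 Ω below.
Lower segment in parallel with the load: 2.575 ‖ 8.78 = 1.991 Ω.
Then V_out = V_in · 1.991/(0.3848 + 1.991) = 24.72 V.
(Unloaded: V_out = x·V_in = 25.7 V.)

V_out ≈ 24.7 V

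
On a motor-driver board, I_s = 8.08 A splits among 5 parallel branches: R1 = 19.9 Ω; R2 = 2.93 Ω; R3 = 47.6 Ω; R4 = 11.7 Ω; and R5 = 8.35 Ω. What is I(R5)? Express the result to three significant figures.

I ≈ 1.57 A

ΣG = 1/19.9 + 1/2.93 + 1/47.6 + 1/11.7 + 1/8.35 = 0.6178.
By the current-divider rule, I = I_s · G_k/ΣG = 8.08 × 0.1939 = 1.566 A.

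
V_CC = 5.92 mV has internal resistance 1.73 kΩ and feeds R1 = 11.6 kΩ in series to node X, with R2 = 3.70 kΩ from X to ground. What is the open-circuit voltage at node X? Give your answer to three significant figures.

R1' = 1.73 + 11.6 = 13.33 kΩ (source resistance + R1).
Open-circuit (no load on X): V_th = V_CC · R2/(R1' + R2) = 5.92 × 3.70/(13.33 + 3.70) = 1.286 mV.

V_th ≈ 1.29 mV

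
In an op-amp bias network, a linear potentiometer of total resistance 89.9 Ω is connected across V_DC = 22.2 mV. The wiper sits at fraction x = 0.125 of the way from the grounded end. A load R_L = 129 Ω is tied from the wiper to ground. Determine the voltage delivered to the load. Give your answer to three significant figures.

The pot divides into 78.66 Ω above the wiper and 11.24 Ω below.
R_L loads the lower segment: effective lower R = 10.34 Ω.
Loaded-divider output: V_out = 22.2 × 0.1161 = 2.578 mV.

V_out ≈ 2.58 mV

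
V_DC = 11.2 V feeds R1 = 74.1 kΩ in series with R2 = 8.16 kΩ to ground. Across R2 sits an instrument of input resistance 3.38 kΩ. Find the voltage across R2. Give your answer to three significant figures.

V_out ≈ 0.350 V

R2 ‖ R_L = (8.16 × 3.38)/(8.16 + 3.38) = 2.390 kΩ.
Voltage divider with the loaded lower leg: V_out = 11.2 × 2.390/(74.1 + 2.390) = 11.2 × 0.03125 = 0.3500 V.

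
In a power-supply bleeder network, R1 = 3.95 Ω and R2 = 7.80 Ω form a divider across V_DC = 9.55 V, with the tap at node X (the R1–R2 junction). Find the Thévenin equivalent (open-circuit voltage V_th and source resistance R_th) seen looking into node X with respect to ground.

V_th ≈ 6.34 V, R_th ≈ 2.62 Ω

With X open, the divider is unloaded: V_th = 9.55 × 7.80/11.75 = 6.340 V.
With V_DC suppressed (replaced by a short), R_th = R1 ‖ R2 = (3.950 × 7.80)/(3.950 + 7.80) = 2.622 Ω.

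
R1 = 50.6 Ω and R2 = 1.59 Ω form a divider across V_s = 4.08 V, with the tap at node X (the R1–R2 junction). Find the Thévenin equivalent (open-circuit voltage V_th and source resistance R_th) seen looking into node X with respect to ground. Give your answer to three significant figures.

V_th is the unloaded tap voltage: V_s · R2/(R1+R2) = 4.08 × 0.03047 = 0.1243 V.
With V_s suppressed (replaced by a short), R_th = R1 ‖ R2 = (50.60 × 1.59)/(50.60 + 1.59) = 1.542 Ω.

V_th ≈ 0.124 V, R_th ≈ 1.54 Ω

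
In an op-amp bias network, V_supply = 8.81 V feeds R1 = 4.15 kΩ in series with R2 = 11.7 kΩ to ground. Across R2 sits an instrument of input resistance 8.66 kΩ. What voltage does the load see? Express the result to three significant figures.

V_out ≈ 4.80 V

R2 ‖ R_L = (11.7 × 8.66)/(11.7 + 8.66) = 4.977 kΩ.
Then V_out = V_supply · R2'/(R1 + R2') = 8.81 × 4.977/9.127 = 4.804 V.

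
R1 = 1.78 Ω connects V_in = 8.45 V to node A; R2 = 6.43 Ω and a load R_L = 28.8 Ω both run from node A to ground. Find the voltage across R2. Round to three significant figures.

V_out ≈ 6.31 V

R2 ‖ R_L = (6.43 × 28.8)/(6.43 + 28.8) = 5.256 Ω.
Now apply the divider: V_out = 8.45 × 0.7470 = 6.312 V.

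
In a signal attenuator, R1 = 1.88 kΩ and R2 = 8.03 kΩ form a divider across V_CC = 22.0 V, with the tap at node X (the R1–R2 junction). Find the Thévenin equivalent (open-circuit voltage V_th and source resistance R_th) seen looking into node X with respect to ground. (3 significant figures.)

V_th is the unloaded tap voltage: V_CC · R2/(R1+R2) = 22.0 × 0.8103 = 17.83 V.
Zeroing V_CC shorts the top of R1 to ground, so R_th = R1 ‖ R2 = 1.523 kΩ.

V_th ≈ 17.8 V, R_th ≈ 1.52 kΩ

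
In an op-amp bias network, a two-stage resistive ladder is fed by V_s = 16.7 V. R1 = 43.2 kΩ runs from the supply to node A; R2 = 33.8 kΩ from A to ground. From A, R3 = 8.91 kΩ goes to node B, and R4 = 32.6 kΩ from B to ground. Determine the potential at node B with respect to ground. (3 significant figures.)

V_B ≈ 3.95 V

Looking into the second stage from A: R3 + R4 = 41.51 kΩ appears in parallel with R2.
Effective lower resistance at A: R2 ‖ 41.51 = 18.63 kΩ.
First divider: V_A = V_s · 18.63/(43.2 + 18.63) = 5.032 V.
Stage 2 is unloaded, so V_B = V_A · R4/(R3+R4) = 5.032 × 32.6/41.51 = 3.952 V.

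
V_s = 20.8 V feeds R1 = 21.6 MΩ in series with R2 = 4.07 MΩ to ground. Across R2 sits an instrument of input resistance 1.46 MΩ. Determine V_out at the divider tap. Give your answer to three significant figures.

The load sits in parallel with R2, giving an effective lower resistance R2' = R2·R_L/(R2+R_L) = 1.075 MΩ.
Voltage divider with the loaded lower leg: V_out = 20.8 × 1.075/(21.6 + 1.075) = 20.8 × 0.04739 = 0.9857 V.

V_out ≈ 0.986 V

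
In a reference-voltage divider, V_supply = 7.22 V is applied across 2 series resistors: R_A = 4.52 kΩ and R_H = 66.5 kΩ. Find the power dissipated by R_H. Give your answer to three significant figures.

Series current I = V_supply/ΣR = 7.22/71.02 = 0.1017 mA.
P = I²R = 0.01034 × 66.5 = 0.6873 mW.

P ≈ 0.687 mW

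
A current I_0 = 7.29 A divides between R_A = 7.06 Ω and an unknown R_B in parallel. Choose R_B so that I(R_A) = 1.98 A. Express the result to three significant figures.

The fraction through R_A equals R_B/(R_A+R_B).
1.98/7.29 = R_B/(R_A + R_B) → R_B = R_A · (0.2716)/(1 − 0.2716) = 7.06 × 0.3729 = 2.633 Ω.

R_B ≈ 2.63 Ω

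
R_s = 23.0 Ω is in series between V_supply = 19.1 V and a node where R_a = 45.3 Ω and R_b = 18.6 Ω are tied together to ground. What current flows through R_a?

Combine the parallel branches: R_p = (1/45.3 + 1/18.6)⁻¹ = 13.19 Ω.
V_A = 19.1 × 13.19/36.19 = 6.960 V.
Branch current I = V_A/R_a = 6.960/45.3 = 0.1536 A.

I ≈ 0.154 A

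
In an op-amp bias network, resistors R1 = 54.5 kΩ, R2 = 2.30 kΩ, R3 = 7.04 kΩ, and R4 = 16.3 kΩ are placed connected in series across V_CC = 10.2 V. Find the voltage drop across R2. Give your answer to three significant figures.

V ≈ 0.293 V

Series total: ΣR = 54.5 + 2.30 + 7.04 + 16.3 = 80.14 kΩ.
By the voltage-divider rule, V = 10.2 × 2.300/80.14 = 0.2927 V.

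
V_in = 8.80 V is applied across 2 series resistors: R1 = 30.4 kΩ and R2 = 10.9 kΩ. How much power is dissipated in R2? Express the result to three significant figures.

The common current is I = 8.80/41.30 = 0.2131 mA.
V(R2) = I·R = 2.323 V; P = V·I = 2.323 × 0.2131 = 0.4949 mW.

P ≈ 0.495 mW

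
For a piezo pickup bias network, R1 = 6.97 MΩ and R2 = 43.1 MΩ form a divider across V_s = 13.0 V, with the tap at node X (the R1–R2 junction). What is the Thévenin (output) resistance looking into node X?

Zeroing V_s shorts the top of R1 to ground, so R_th = R1 ‖ R2 = 6.000 MΩ.

R_th ≈ 6.00 MΩ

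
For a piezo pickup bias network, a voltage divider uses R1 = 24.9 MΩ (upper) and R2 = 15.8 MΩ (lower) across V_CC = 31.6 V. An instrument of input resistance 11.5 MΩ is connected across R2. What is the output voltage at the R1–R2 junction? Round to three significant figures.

R2 ‖ R_L = (15.8 × 11.5)/(15.8 + 11.5) = 6.656 MΩ.
Voltage divider with the loaded lower leg: V_out = 31.6 × 6.656/(24.9 + 6.656) = 31.6 × 0.2109 = 6.665 V.
(Unloaded it would be 12.3 V; the load pulls it down.)

V_out ≈ 6.67 V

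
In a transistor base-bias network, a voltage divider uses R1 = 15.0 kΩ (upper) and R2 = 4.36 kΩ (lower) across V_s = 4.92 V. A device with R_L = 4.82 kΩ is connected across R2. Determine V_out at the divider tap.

R2 ‖ R_L = (4.36 × 4.82)/(4.36 + 4.82) = 2.289 kΩ.
Now apply the divider: V_out = 4.92 × 0.1324 = 0.6514 V.
(Unloaded it would be 1.11 V; the load pulls it down.)

V_out ≈ 0.651 V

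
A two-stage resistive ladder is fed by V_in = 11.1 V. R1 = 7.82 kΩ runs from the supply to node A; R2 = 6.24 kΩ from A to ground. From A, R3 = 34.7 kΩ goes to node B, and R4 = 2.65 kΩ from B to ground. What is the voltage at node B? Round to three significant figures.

V_B ≈ 0.320 V

The second stage (R3 + R4 = 37.35 kΩ) loads node A in parallel with R2.
R2 ‖ (R3+R4) = 5.347 kΩ.
V_A = 11.1 × 5.347/(7.82 + 5.347) = 4.507 V.
Then the unloaded second divider: V_B = V_A × R4/(R3+R4) = 4.507 × 0.07095 = 0.3198 V.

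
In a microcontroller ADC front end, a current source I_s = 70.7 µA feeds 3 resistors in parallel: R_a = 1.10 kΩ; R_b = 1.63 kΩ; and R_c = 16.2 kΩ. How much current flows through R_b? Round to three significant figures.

Conductances: ΣG = 1/1.10 + 1/1.63 + 1/16.2 = 1.584 (1/kΩ).
Current divider: I(R_b) = I_s · G_k/ΣG = 70.7 × (0.6135/1.584) = 70.7 × 0.3872 = 27.38 µA.

I ≈ 27.4 µA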